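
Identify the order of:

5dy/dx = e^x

The order is 1 (highest derivative is of order 1).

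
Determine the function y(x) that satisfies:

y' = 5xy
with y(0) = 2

General solution: y = Ce^(5x²/2)
Applying IC y(0) = 2:
Particular solution: y = 2e^(5x²/2)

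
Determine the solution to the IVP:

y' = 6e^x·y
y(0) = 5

General solution: y = Ce^(6e^x)
Applying IC y(0) = 5:
Particular solution: y = 5e^(6(e^x - 1))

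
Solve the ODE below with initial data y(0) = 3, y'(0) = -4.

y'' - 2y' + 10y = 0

General solution: y = e^x(C₁cos(3x) + C₂sin(3x))
Complex roots r = 1 ± 3i
Applying ICs: C₁ = 3, C₂ = -7/3
Particular solution: y = e^x(3cos(3x) - (7/3)sin(3x))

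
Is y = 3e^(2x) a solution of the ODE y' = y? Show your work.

Verification:
y = 3e^(2x)
y' = 6e^(2x)
But y = 3e^(2x)
y' ≠ y — the derivative does not match

No, it is not a solution.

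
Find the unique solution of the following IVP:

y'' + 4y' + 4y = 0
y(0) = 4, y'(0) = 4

General solution: y = (C₁ + C₂x)e^(-2x)
Repeated root r = -2
Applying ICs: C₁ = 4, C₂ = 12
Particular solution: y = (4 + 12x)e^(-2x)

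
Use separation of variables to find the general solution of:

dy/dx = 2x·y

Separating variables and integrating:
ln|y| = x^2 + C

General solution: y = Ce^(x^2)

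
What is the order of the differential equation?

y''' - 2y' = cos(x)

The order is 3 (highest derivative is of order 3).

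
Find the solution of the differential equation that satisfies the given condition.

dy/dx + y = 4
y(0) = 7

General solution: y = 4 + Ce^(-x)
Applying y(0) = 7: C = 7 - 4 = 3
Particular solution: y = 4 + 3e^(-x)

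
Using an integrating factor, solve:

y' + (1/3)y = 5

Using integrating factor method:

General solution: y = 15 + Ce^(-x/3)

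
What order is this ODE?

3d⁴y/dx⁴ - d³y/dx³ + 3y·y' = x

The order is 4 (highest derivative is of order 4).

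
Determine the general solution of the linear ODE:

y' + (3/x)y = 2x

Using integrating factor method:

General solution: y = (2/5)x^2 + Cx^(-3)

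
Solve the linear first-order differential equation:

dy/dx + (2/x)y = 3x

Using integrating factor method:

General solution: y = (3/4)x^2 + Cx^(-2)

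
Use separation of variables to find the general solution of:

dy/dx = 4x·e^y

Separating variables and integrating:
-e^(-y) = 2x² + C

General solution: y = -ln(C - 2x²)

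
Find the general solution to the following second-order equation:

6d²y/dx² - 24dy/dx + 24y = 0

Characteristic equation: 6r² - 24r + 24 = 0
Divide by 6: r² - 4r + 4 = 0
Factored: (r - 2)² = 0
Repeated root: r = 2
General solution: y = (C₁ + C₂x)e^(2x)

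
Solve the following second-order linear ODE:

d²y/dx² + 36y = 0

Characteristic equation: r² + 36 = 0
Roots: r = ±6i (complex conjugates)
General solution: y = C₁cos(6x) + C₂sin(6x)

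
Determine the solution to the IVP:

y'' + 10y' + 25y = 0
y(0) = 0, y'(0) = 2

General solution: y = (C₁ + C₂x)e^(-5x)
Repeated root r = -5
Applying ICs: C₁ = 0, C₂ = 2
Particular solution: y = 2xe^(-5x)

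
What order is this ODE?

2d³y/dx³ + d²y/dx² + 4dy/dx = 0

The order is 3 (highest derivative is of order 3).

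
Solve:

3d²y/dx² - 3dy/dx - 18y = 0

Characteristic equation: 3r² - 3r - 18 = 0
Divide by 3: r² - r - 6 = 0
Roots: r = 3, -2 (distinct real)
General solution: y = C₁e^(3x) + C₂e^(-2x)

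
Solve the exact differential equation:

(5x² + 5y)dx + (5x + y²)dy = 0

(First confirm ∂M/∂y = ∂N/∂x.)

Verify exactness: ∂M/∂y = ∂N/∂x ✓
Find F(x,y) such that ∂F/∂x = M, ∂F/∂y = N
Solution: 5x³/3 + 5xy + y³/3 = C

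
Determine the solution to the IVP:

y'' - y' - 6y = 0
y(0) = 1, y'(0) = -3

General solution: y = C₁e^(3x) + C₂e^(-2x)
Applying ICs: C₁ = -1/5, C₂ = 6/5
Particular solution: y = -(1/5)e^(3x) + (6/5)e^(-2x)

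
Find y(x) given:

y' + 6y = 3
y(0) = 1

General solution: y = 1/2 + Ce^(-6x)
Applying y(0) = 1: C = 1 - 1/2 = 1/2
Particular solution: y = 1/2 + (1/2)e^(-6x)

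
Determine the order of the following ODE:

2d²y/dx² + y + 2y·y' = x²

The order is 2 (highest derivative is of order 2).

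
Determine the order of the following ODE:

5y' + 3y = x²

The order is 1 (highest derivative is of order 1).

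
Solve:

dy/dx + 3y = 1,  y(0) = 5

General solution: y = 1/3 + Ce^(-3x)
Applying y(0) = 5: C = 5 - 1/3 = 14/3
Particular solution: y = 1/3 + (14/3)e^(-3x)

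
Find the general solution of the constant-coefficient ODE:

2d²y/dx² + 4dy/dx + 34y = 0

Characteristic equation: 2r² + 4r + 34 = 0
Divide by 2: r² + 2r + 17 = 0
Roots: r = -1 ± 4i (complex conjugates)
General solution: y = e^(-x)(C₁cos(4x) + C₂sin(4x))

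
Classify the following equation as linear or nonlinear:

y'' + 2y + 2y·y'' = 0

Nonlinear (y·y'' term)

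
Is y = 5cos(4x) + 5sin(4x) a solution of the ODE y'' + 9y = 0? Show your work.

Verification:
y'' = -80cos(4x) - 80sin(4x)
y'' + 9y ≠ 0 (frequency mismatch: got 16 instead of 9)

No, it is not a solution.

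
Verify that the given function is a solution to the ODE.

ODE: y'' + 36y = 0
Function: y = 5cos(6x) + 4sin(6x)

Verification:
y'' = -180cos(6x) - 144sin(6x)
y'' + 36y = 0 ✓

Yes, it is a solution.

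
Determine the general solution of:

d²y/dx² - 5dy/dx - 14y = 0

Characteristic equation: r² - 5r - 14 = 0
Roots: r = 7, -2 (distinct real)
General solution: y = C₁e^(7x) + C₂e^(-2x)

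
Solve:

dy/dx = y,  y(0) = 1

General solution: y = Ce^x
Applying IC y(0) = 1:
Particular solution: y = e^x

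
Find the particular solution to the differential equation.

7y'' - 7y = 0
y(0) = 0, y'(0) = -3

General solution: y = C₁e^x + C₂e^(-x)
Applying ICs: C₁ = -3/2, C₂ = 3/2
Particular solution: y = -(3/2)e^x + (3/2)e^(-x)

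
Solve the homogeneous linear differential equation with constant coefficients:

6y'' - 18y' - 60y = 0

Characteristic equation: 6r² - 18r - 60 = 0
Divide by 6: r² - 3r - 10 = 0
Roots: r = 5, -2 (distinct real)
General solution: y = C₁e^(5x) + C₂e^(-2x)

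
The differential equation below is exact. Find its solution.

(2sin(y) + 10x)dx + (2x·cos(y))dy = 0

Verify exactness: ∂M/∂y = ∂N/∂x ✓
Find F(x,y) such that ∂F/∂x = M, ∂F/∂y = N
Solution: 2x·sin(y) + 5x² = C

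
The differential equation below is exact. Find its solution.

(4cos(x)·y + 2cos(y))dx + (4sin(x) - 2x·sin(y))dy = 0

Verify exactness: ∂M/∂y = ∂N/∂x ✓
Find F(x,y) such that ∂F/∂x = M, ∂F/∂y = N
Solution: 4sin(x)·y + 2x·cos(y) = C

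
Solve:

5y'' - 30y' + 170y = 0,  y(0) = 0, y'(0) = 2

General solution: y = e^(3x)(C₁cos(5x) + C₂sin(5x))
Complex roots r = 3 ± 5i
Applying ICs: C₁ = 0, C₂ = 2/5
Particular solution: y = e^(3x)((2/5)sin(5x))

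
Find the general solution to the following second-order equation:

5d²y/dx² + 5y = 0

Characteristic equation: 5r² + 5 = 0
Divide by 5: r² + 1 = 0
Roots: r = ±i (complex conjugates)
General solution: y = C₁cos(x) + C₂sin(x)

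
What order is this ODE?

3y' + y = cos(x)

The order is 1 (highest derivative is of order 1).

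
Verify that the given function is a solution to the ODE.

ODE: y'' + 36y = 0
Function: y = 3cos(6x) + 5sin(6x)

Verification:
y'' = -108cos(6x) - 180sin(6x)
y'' + 36y = 0 ✓

Yes, it is a solution.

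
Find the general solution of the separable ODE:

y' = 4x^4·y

Separating variables and integrating:
ln|y| = 4x^5/5 + C

General solution: y = Ce^(4x^5/5)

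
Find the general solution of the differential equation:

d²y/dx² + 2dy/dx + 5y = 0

Characteristic equation: r² + 2r + 5 = 0
Roots: r = -1 ± 2i (complex conjugates)
General solution: y = e^(-x)(C₁cos(2x) + C₂sin(2x))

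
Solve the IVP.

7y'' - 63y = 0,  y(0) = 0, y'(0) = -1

General solution: y = C₁e^(3x) + C₂e^(-3x)
Applying ICs: C₁ = -1/6, C₂ = 1/6
Particular solution: y = -(1/6)e^(3x) + (1/6)e^(-3x)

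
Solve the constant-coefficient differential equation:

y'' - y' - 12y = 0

Characteristic equation: r² - r - 12 = 0
Roots: r = 4, -3 (distinct real)
General solution: y = C₁e^(4x) + C₂e^(-3x)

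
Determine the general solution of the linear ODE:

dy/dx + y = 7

Using integrating factor method:

General solution: y = 7 + Ce^(-x)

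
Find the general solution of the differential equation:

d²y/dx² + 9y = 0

Characteristic equation: r² + 9 = 0
Roots: r = ±3i (complex conjugates)
General solution: y = C₁cos(3x) + C₂sin(3x)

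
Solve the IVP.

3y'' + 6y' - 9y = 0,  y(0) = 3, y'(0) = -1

General solution: y = C₁e^x + C₂e^(-3x)
Applying ICs: C₁ = 2, C₂ = 1
Particular solution: y = 2e^x + e^(-3x)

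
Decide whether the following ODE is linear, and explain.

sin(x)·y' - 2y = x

Linear (y and its derivatives appear to the first power only, no products of y terms)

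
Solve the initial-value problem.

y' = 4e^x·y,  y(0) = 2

General solution: y = Ce^(4e^x)
Applying IC y(0) = 2:
Particular solution: y = 2e^(4(e^x - 1))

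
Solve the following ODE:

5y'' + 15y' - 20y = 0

Characteristic equation: 5r² + 15r - 20 = 0
Divide by 5: r² + 3r - 4 = 0
Roots: r = 1, -4 (distinct real)
General solution: y = C₁e^x + C₂e^(-4x)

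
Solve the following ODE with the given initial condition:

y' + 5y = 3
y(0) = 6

General solution: y = 3/5 + Ce^(-5x)
Applying y(0) = 6: C = 6 - 3/5 = 27/5
Particular solution: y = 3/5 + (27/5)e^(-5x)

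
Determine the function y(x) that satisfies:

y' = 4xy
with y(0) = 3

General solution: y = Ce^(2x²)
Applying IC y(0) = 3:
Particular solution: y = 3e^(2x²)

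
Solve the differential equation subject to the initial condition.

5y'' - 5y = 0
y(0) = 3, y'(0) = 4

General solution: y = C₁e^x + C₂e^(-x)
Applying ICs: C₁ = 7/2, C₂ = -1/2
Particular solution: y = (7/2)e^x - (1/2)e^(-x)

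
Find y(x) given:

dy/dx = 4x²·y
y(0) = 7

General solution: y = Ce^(4x³/3)
Applying IC y(0) = 7:
Particular solution: y = 7e^(4x³/3)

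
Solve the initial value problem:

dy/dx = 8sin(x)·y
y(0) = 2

General solution: y = Ce^(-8cos(x))
Applying IC y(0) = 2:
Particular solution: y = 2e^(8(1-cos(x)))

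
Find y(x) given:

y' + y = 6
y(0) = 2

General solution: y = 6 + Ce^(-x)
Applying y(0) = 2: C = 2 - 6 = -4
Particular solution: y = 6 - 4e^(-x)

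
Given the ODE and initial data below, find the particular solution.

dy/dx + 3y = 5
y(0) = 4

General solution: y = 5/3 + Ce^(-3x)
Applying y(0) = 4: C = 4 - 5/3 = 7/3
Particular solution: y = 5/3 + (7/3)e^(-3x)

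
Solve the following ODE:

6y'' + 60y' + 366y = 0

Characteristic equation: 6r² + 60r + 366 = 0
Divide by 6: r² + 10r + 61 = 0
Roots: r = -5 ± 6i (complex conjugates)
General solution: y = e^(-5x)(C₁cos(6x) + C₂sin(6x))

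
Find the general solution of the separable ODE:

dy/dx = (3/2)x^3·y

Separating variables and integrating:
ln|y| = 3x^4/8 + C

General solution: y = Ce^(3x^4/8)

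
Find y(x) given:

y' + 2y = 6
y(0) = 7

General solution: y = 3 + Ce^(-2x)
Applying y(0) = 7: C = 7 - 3 = 4
Particular solution: y = 3 + 4e^(-2x)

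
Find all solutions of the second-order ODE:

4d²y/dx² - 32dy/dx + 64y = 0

Characteristic equation: 4r² - 32r + 64 = 0
Divide by 4: r² - 8r + 16 = 0
Factored: (r - 4)² = 0
Repeated root: r = 4
General solution: y = (C₁ + C₂x)e^(4x)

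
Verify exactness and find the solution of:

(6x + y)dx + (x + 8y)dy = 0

Verify exactness: ∂M/∂y = ∂N/∂x ✓
Find F(x,y) such that ∂F/∂x = M, ∂F/∂y = N
Solution: 3x² + xy + 4y² = C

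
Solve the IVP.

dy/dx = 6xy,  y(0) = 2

General solution: y = Ce^(3x²)
Applying IC y(0) = 2:
Particular solution: y = 2e^(3x²)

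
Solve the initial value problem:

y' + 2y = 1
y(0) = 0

General solution: y = 1/2 + Ce^(-2x)
Applying y(0) = 0: C = 0 - 1/2 = -1/2
Particular solution: y = 1/2 - (1/2)e^(-2x)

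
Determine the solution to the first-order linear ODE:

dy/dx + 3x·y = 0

Using integrating factor method:

General solution: y = Ce^(-3x^2/2)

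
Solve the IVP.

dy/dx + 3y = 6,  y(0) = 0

General solution: y = 2 + Ce^(-3x)
Applying y(0) = 0: C = 0 - 2 = -2
Particular solution: y = 2 - 2e^(-3x)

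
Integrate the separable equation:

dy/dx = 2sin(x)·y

Separating variables and integrating:
ln|y| = -2cos(x) + C

General solution: y = Ce^(-2cos(x))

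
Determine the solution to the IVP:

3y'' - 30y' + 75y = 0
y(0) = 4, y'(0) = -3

General solution: y = (C₁ + C₂x)e^(5x)
Repeated root r = 5
Applying ICs: C₁ = 4, C₂ = -23
Particular solution: y = (4 - 23x)e^(5x)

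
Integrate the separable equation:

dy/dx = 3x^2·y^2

Separating variables and integrating:
-1/y = x^3 + C

General solution: y^-1 = -x^3 + C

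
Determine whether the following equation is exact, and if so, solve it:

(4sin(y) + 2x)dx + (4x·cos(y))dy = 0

Verify exactness: ∂M/∂y = ∂N/∂x ✓
Find F(x,y) such that ∂F/∂x = M, ∂F/∂y = N
Solution: 4x·sin(y) + x² = C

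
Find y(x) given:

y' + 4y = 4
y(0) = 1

General solution: y = 1 + Ce^(-4x)
Applying y(0) = 1: C = 1 - 1 = 0
Particular solution: y = 1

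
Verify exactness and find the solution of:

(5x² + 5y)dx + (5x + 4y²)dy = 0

Verify exactness: ∂M/∂y = ∂N/∂x ✓
Find F(x,y) such that ∂F/∂x = M, ∂F/∂y = N
Solution: 5x³/3 + 5xy + 4y³/3 = C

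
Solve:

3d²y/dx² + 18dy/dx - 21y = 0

Characteristic equation: 3r² + 18r - 21 = 0
Divide by 3: r² + 6r - 7 = 0
Roots: r = 1, -7 (distinct real)
General solution: y = C₁e^x + C₂e^(-7x)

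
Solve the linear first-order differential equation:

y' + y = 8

Using integrating factor method:

General solution: y = 8 + Ce^(-x)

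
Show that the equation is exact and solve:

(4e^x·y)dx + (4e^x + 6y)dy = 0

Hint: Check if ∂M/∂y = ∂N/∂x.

Verify exactness: ∂M/∂y = ∂N/∂x ✓
Find F(x,y) such that ∂F/∂x = M, ∂F/∂y = N
Solution: 4e^x·y + 3y² = C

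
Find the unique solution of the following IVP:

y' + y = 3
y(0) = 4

General solution: y = 3 + Ce^(-x)
Applying y(0) = 4: C = 4 - 3 = 1
Particular solution: y = 3 + e^(-x)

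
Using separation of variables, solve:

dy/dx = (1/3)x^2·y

Separating variables and integrating:
ln|y| = x^3/9 + C

General solution: y = Ce^(x^3/9)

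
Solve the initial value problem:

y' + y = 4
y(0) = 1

General solution: y = 4 + Ce^(-x)
Applying y(0) = 1: C = 1 - 4 = -3
Particular solution: y = 4 - 3e^(-x)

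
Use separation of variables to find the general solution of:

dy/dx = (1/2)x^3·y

Separating variables and integrating:
ln|y| = x^4/8 + C

General solution: y = Ce^(x^4/8)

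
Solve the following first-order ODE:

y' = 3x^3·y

Separating variables and integrating:
ln|y| = 3x^4/4 + C

General solution: y = Ce^(3x^4/4)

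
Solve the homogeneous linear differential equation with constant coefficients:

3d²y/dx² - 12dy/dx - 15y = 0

Characteristic equation: 3r² - 12r - 15 = 0
Divide by 3: r² - 4r - 5 = 0
Roots: r = 5, -1 (distinct real)
General solution: y = C₁e^(5x) + C₂e^(-x)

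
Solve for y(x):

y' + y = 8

Using integrating factor method:

General solution: y = 8 + Ce^(-x)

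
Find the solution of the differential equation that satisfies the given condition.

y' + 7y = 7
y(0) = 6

General solution: y = 1 + Ce^(-7x)
Applying y(0) = 6: C = 6 - 1 = 5
Particular solution: y = 1 + 5e^(-7x)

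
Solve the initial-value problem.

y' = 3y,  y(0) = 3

General solution: y = Ce^(3x)
Applying IC y(0) = 3:
Particular solution: y = 3e^(3x)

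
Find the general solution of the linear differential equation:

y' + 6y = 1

Using integrating factor method:

General solution: y = 1/6 + Ce^(-6x)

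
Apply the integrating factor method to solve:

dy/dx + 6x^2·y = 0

Using integrating factor method:

General solution: y = Ce^(-2x^3)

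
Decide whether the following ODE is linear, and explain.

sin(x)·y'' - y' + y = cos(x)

Linear (y and its derivatives appear to the first power only, no products of y terms)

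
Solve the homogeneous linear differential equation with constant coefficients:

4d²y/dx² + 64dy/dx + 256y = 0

Characteristic equation: 4r² + 64r + 256 = 0
Divide by 4: r² + 16r + 64 = 0
Factored: (r + 8)² = 0
Repeated root: r = -8
General solution: y = (C₁ + C₂x)e^(-8x)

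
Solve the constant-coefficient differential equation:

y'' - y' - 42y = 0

Characteristic equation: r² - r - 42 = 0
Roots: r = 7, -6 (distinct real)
General solution: y = C₁e^(7x) + C₂e^(-6x)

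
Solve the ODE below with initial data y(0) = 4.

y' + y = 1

General solution: y = 1 + Ce^(-x)
Applying y(0) = 4: C = 4 - 1 = 3
Particular solution: y = 1 + 3e^(-x)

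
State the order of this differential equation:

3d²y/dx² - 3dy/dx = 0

The order is 2 (highest derivative is of order 2).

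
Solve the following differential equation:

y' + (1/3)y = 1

Using integrating factor method:

General solution: y = 3 + Ce^(-x/3)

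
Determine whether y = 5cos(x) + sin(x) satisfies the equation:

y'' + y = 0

Verification:
y'' = -5cos(x) - sin(x)
y'' + y = 0 ✓

Yes, it is a solution.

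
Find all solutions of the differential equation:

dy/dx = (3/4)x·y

Separating variables and integrating:
ln|y| = 3x^2/8 + C

General solution: y = Ce^(3x^2/8)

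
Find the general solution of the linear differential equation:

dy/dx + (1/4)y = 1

Using integrating factor method:

General solution: y = 4 + Ce^(-x/4)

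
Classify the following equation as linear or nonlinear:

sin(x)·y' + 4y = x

Linear (y and its derivatives appear to the first power only, no products of y terms)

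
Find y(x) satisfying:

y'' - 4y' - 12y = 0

Characteristic equation: r² - 4r - 12 = 0
Roots: r = 6, -2 (distinct real)
General solution: y = C₁e^(6x) + C₂e^(-2x)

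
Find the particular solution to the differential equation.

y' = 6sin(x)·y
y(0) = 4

General solution: y = Ce^(-6cos(x))
Applying IC y(0) = 4:
Particular solution: y = 4e^(6(1-cos(x)))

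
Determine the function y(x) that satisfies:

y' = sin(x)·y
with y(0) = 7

General solution: y = Ce^(-cos(x))
Applying IC y(0) = 7:
Particular solution: y = 7e^(1-cos(x))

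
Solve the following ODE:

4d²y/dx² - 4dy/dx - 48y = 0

Characteristic equation: 4r² - 4r - 48 = 0
Divide by 4: r² - r - 12 = 0
Roots: r = 4, -3 (distinct real)
General solution: y = C₁e^(4x) + C₂e^(-3x)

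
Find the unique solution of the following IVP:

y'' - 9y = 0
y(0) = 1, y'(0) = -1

General solution: y = C₁e^(3x) + C₂e^(-3x)
Applying ICs: C₁ = 1/3, C₂ = 2/3
Particular solution: y = (1/3)e^(3x) + (2/3)e^(-3x)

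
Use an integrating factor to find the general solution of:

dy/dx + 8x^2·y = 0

Using integrating factor method:

General solution: y = Ce^(-8x^3/3)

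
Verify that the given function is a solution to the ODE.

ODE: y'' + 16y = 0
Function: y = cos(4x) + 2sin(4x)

Verification:
y'' = -16cos(4x) - 32sin(4x)
y'' + 16y = 0 ✓

Yes, it is a solution.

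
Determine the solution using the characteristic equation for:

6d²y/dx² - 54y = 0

Characteristic equation: 6r² - 54 = 0
Divide by 6: r² - 9 = 0
Roots: r = 3, -3 (distinct real)
General solution: y = C₁e^(3x) + C₂e^(-3x)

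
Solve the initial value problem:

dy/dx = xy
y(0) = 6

General solution: y = Ce^(x²/2)
Applying IC y(0) = 6:
Particular solution: y = 6e^(x²/2)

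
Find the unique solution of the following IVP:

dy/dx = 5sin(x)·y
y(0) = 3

General solution: y = Ce^(-5cos(x))
Applying IC y(0) = 3:
Particular solution: y = 3e^(5(1-cos(x)))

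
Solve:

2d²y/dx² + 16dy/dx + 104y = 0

Characteristic equation: 2r² + 16r + 104 = 0
Divide by 2: r² + 8r + 52 = 0
Roots: r = -4 ± 6i (complex conjugates)
General solution: y = e^(-4x)(C₁cos(6x) + C₂sin(6x))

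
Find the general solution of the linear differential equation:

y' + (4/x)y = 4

Using integrating factor method:

General solution: y = (4/5)x + Cx^(-4)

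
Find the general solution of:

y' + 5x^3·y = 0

Using integrating factor method:

General solution: y = Ce^(-5x^4/4)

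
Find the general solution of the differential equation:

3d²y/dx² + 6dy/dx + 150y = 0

Characteristic equation: 3r² + 6r + 150 = 0
Divide by 3: r² + 2r + 50 = 0
Roots: r = -1 ± 7i (complex conjugates)
General solution: y = e^(-x)(C₁cos(7x) + C₂sin(7x))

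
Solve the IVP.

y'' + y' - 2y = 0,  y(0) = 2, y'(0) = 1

General solution: y = C₁e^x + C₂e^(-2x)
Applying ICs: C₁ = 5/3, C₂ = 1/3
Particular solution: y = (5/3)e^x + (1/3)e^(-2x)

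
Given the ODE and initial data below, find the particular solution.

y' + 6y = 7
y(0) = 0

General solution: y = 7/6 + Ce^(-6x)
Applying y(0) = 0: C = 0 - 7/6 = -7/6
Particular solution: y = 7/6 - (7/6)e^(-6x)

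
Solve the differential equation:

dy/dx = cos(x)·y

Separating variables and integrating:
ln|y| = sin(x) + C

General solution: y = Ce^(sin(x))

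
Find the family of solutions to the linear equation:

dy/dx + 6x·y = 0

Using integrating factor method:

General solution: y = Ce^(-3x^2)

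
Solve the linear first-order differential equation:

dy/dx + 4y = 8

Using integrating factor method:

General solution: y = 2 + Ce^(-4x)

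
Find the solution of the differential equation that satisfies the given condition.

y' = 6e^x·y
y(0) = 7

General solution: y = Ce^(6e^x)
Applying IC y(0) = 7:
Particular solution: y = 7e^(6(e^x - 1))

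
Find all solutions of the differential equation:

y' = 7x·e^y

Separating variables and integrating:
-e^(-y) = 7x²/2 + C

General solution: y = -ln(C - 7x²/2)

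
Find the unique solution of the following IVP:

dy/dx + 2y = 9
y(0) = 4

General solution: y = 9/2 + Ce^(-2x)
Applying y(0) = 4: C = 4 - 9/2 = -1/2
Particular solution: y = 9/2 - (1/2)e^(-2x)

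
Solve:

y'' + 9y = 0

Characteristic equation: r² + 9 = 0
Roots: r = ±3i (complex conjugates)
General solution: y = C₁cos(3x) + C₂sin(3x)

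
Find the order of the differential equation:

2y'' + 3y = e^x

The order is 2 (highest derivative is of order 2).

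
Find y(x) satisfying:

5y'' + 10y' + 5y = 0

Characteristic equation: 5r² + 10r + 5 = 0
Divide by 5: r² + 2r + 1 = 0
Factored: (r + 1)² = 0
Repeated root: r = -1
General solution: y = (C₁ + C₂x)e^(-x)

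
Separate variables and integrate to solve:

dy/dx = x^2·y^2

Separating variables and integrating:
-1/y = x^3/3 + C

General solution: y^-1 = (-1/3)x^3 + C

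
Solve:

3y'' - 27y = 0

Characteristic equation: 3r² - 27 = 0
Divide by 3: r² - 9 = 0
Roots: r = 3, -3 (distinct real)
General solution: y = C₁e^(3x) + C₂e^(-3x)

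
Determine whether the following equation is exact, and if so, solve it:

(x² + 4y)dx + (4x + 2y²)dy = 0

Verify exactness: ∂M/∂y = ∂N/∂x ✓
Find F(x,y) such that ∂F/∂x = M, ∂F/∂y = N
Solution: x³/3 + 4xy + 2y³/3 = C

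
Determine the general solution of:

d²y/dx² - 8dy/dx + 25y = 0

Characteristic equation: r² - 8r + 25 = 0
Roots: r = 4 ± 3i (complex conjugates)
General solution: y = e^(4x)(C₁cos(3x) + C₂sin(3x))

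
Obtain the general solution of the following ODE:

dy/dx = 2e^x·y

Separating variables and integrating:
ln|y| = 2e^x + C

General solution: y = Ce^(2e^x)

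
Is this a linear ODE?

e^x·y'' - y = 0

Yes. Linear (y and its derivatives appear to the first power only, no products of y terms)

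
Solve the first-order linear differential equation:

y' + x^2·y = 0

Using integrating factor method:

General solution: y = Ce^(-x^3/3)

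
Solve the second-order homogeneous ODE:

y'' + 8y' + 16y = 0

Characteristic equation: r² + 8r + 16 = 0
Factored: (r + 4)² = 0
Repeated root: r = -4
General solution: y = (C₁ + C₂x)e^(-4x)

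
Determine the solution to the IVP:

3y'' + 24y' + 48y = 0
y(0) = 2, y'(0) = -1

General solution: y = (C₁ + C₂x)e^(-4x)
Repeated root r = -4
Applying ICs: C₁ = 2, C₂ = 7
Particular solution: y = (2 + 7x)e^(-4x)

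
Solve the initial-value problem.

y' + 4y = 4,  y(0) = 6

General solution: y = 1 + Ce^(-4x)
Applying y(0) = 6: C = 6 - 1 = 5
Particular solution: y = 1 + 5e^(-4x)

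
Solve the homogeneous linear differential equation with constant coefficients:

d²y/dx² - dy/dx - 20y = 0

Characteristic equation: r² - r - 20 = 0
Roots: r = 5, -4 (distinct real)
General solution: y = C₁e^(5x) + C₂e^(-4x)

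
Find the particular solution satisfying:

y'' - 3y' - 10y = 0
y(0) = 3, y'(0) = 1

General solution: y = C₁e^(5x) + C₂e^(-2x)
Applying ICs: C₁ = 1, C₂ = 2
Particular solution: y = e^(5x) + 2e^(-2x)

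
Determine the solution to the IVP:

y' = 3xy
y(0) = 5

General solution: y = Ce^(3x²/2)
Applying IC y(0) = 5:
Particular solution: y = 5e^(3x²/2)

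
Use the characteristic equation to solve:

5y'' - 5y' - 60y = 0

Characteristic equation: 5r² - 5r - 60 = 0
Divide by 5: r² - r - 12 = 0
Roots: r = 4, -3 (distinct real)
General solution: y = C₁e^(4x) + C₂e^(-3x)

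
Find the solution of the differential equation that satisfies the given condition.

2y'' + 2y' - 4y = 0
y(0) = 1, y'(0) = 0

General solution: y = C₁e^x + C₂e^(-2x)
Applying ICs: C₁ = 2/3, C₂ = 1/3
Particular solution: y = (2/3)e^x + (1/3)e^(-2x)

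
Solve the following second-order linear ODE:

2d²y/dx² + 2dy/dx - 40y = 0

Characteristic equation: 2r² + 2r - 40 = 0
Divide by 2: r² + r - 20 = 0
Roots: r = 4, -5 (distinct real)
General solution: y = C₁e^(4x) + C₂e^(-5x)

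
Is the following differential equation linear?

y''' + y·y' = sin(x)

No. Nonlinear (product y·y')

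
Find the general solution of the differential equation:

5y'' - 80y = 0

Characteristic equation: 5r² - 80 = 0
Divide by 5: r² - 16 = 0
Roots: r = 4, -4 (distinct real)
General solution: y = C₁e^(4x) + C₂e^(-4x)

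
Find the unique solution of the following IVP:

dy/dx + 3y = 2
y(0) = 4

General solution: y = 2/3 + Ce^(-3x)
Applying y(0) = 4: C = 4 - 2/3 = 10/3
Particular solution: y = 2/3 + (10/3)e^(-3x)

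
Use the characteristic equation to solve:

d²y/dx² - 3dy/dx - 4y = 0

Characteristic equation: r² - 3r - 4 = 0
Roots: r = 4, -1 (distinct real)
General solution: y = C₁e^(4x) + C₂e^(-x)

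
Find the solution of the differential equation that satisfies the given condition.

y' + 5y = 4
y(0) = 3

General solution: y = 4/5 + Ce^(-5x)
Applying y(0) = 3: C = 3 - 4/5 = 11/5
Particular solution: y = 4/5 + (11/5)e^(-5x)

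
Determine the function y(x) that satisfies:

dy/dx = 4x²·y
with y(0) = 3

General solution: y = Ce^(4x³/3)
Applying IC y(0) = 3:
Particular solution: y = 3e^(4x³/3)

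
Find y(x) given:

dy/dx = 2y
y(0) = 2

General solution: y = Ce^(2x)
Applying IC y(0) = 2:
Particular solution: y = 2e^(2x)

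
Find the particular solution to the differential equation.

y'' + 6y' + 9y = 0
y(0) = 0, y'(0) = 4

General solution: y = (C₁ + C₂x)e^(-3x)
Repeated root r = -3
Applying ICs: C₁ = 0, C₂ = 4
Particular solution: y = 4xe^(-3x)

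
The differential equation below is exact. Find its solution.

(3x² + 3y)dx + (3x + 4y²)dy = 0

Verify exactness: ∂M/∂y = ∂N/∂x ✓
Find F(x,y) such that ∂F/∂x = M, ∂F/∂y = N
Solution: x³ + 3xy + 4y³/3 = C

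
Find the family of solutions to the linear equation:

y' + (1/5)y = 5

Using integrating factor method:

General solution: y = 25 + Ce^(-x/5)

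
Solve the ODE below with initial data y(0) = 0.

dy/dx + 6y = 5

General solution: y = 5/6 + Ce^(-6x)
Applying y(0) = 0: C = 0 - 5/6 = -5/6
Particular solution: y = 5/6 - (5/6)e^(-6x)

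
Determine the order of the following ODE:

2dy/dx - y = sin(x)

The order is 1 (highest derivative is of order 1).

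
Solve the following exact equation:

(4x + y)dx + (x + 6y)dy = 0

Verify exactness: ∂M/∂y = ∂N/∂x ✓
Find F(x,y) such that ∂F/∂x = M, ∂F/∂y = N
Solution: 2x² + xy + 3y² = C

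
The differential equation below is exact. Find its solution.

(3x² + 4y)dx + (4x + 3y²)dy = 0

Verify exactness: ∂M/∂y = ∂N/∂x ✓
Find F(x,y) such that ∂F/∂x = M, ∂F/∂y = N
Solution: x³ + 4xy + y³ = C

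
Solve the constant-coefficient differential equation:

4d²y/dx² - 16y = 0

Characteristic equation: 4r² - 16 = 0
Divide by 4: r² - 4 = 0
Roots: r = 2, -2 (distinct real)
General solution: y = C₁e^(2x) + C₂e^(-2x)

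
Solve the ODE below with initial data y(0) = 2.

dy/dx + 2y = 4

General solution: y = 2 + Ce^(-2x)
Applying y(0) = 2: C = 2 - 2 = 0
Particular solution: y = 2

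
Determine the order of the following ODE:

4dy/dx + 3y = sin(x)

The order is 1 (highest derivative is of order 1).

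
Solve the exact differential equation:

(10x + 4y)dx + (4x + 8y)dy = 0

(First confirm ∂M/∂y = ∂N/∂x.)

Verify exactness: ∂M/∂y = ∂N/∂x ✓
Find F(x,y) such that ∂F/∂x = M, ∂F/∂y = N
Solution: 5x² + 4xy + 4y² = C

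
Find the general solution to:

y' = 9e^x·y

Separating variables and integrating:
ln|y| = 9e^x + C

General solution: y = Ce^(9e^x)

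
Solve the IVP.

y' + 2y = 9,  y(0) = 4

General solution: y = 9/2 + Ce^(-2x)
Applying y(0) = 4: C = 4 - 9/2 = -1/2
Particular solution: y = 9/2 - (1/2)e^(-2x)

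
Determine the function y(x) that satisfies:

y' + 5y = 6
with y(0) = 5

General solution: y = 6/5 + Ce^(-5x)
Applying y(0) = 5: C = 5 - 6/5 = 19/5
Particular solution: y = 6/5 + (19/5)e^(-5x)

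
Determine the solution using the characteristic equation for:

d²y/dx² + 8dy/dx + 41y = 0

Characteristic equation: r² + 8r + 41 = 0
Roots: r = -4 ± 5i (complex conjugates)
General solution: y = e^(-4x)(C₁cos(5x) + C₂sin(5x))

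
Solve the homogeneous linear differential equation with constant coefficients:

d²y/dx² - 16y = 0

Characteristic equation: r² - 16 = 0
Roots: r = 4, -4 (distinct real)
General solution: y = C₁e^(4x) + C₂e^(-4x)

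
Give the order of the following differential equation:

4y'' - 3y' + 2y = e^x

The order is 2 (highest derivative is of order 2).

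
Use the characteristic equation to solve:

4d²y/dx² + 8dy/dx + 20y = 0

Characteristic equation: 4r² + 8r + 20 = 0
Divide by 4: r² + 2r + 5 = 0
Roots: r = -1 ± 2i (complex conjugates)
General solution: y = e^(-x)(C₁cos(2x) + C₂sin(2x))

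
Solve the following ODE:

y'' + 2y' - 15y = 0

Characteristic equation: r² + 2r - 15 = 0
Roots: r = 3, -5 (distinct real)
General solution: y = C₁e^(3x) + C₂e^(-5x)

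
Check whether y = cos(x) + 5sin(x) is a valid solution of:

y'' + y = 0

Verification:
y'' = -cos(x) - 5sin(x)
y'' + y = 0 ✓

Yes, it is a solution.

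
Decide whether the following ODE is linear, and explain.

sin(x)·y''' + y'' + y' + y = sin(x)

Linear (y and its derivatives appear to the first power only, no products of y terms)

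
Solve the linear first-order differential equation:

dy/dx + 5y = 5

Using integrating factor method:

General solution: y = 1 + Ce^(-5x)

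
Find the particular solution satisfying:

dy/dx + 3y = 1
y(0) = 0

General solution: y = 1/3 + Ce^(-3x)
Applying y(0) = 0: C = 0 - 1/3 = -1/3
Particular solution: y = 1/3 - (1/3)e^(-3x)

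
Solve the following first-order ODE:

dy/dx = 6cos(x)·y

Separating variables and integrating:
ln|y| = 6sin(x) + C

General solution: y = Ce^(6sin(x))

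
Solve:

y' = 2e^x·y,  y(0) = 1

General solution: y = Ce^(2e^x)
Applying IC y(0) = 1:
Particular solution: y = e^(2(e^x - 1))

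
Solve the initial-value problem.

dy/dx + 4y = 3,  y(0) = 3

General solution: y = 3/4 + Ce^(-4x)
Applying y(0) = 3: C = 3 - 3/4 = 9/4
Particular solution: y = 3/4 + (9/4)e^(-4x)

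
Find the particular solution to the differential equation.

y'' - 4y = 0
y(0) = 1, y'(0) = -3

General solution: y = C₁e^(2x) + C₂e^(-2x)
Applying ICs: C₁ = -1/4, C₂ = 5/4
Particular solution: y = -(1/4)e^(2x) + (5/4)e^(-2x)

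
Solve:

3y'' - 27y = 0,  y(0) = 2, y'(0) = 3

General solution: y = C₁e^(3x) + C₂e^(-3x)
Applying ICs: C₁ = 3/2, C₂ = 1/2
Particular solution: y = (3/2)e^(3x) + (1/2)e^(-3x)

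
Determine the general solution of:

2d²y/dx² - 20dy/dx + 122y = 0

Characteristic equation: 2r² - 20r + 122 = 0
Divide by 2: r² - 10r + 61 = 0
Roots: r = 5 ± 6i (complex conjugates)
General solution: y = e^(5x)(C₁cos(6x) + C₂sin(6x))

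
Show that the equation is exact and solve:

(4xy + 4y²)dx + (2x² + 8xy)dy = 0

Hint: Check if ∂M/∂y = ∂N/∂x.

Verify exactness: ∂M/∂y = ∂N/∂x ✓
Find F(x,y) such that ∂F/∂x = M, ∂F/∂y = N
Solution: 2x²y + 4xy² = C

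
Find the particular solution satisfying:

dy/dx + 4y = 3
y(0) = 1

General solution: y = 3/4 + Ce^(-4x)
Applying y(0) = 1: C = 1 - 3/4 = 1/4
Particular solution: y = 3/4 + (1/4)e^(-4x)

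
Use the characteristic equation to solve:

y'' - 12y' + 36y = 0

Characteristic equation: r² - 12r + 36 = 0
Factored: (r - 6)² = 0
Repeated root: r = 6
General solution: y = (C₁ + C₂x)e^(6x)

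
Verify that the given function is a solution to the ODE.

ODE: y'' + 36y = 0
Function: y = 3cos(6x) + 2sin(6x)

Verification:
y'' = -108cos(6x) - 72sin(6x)
y'' + 36y = 0 ✓

Yes, it is a solution.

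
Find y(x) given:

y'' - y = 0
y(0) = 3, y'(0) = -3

General solution: y = C₁e^x + C₂e^(-x)
Applying ICs: C₁ = 0, C₂ = 3
Particular solution: y = 3e^(-x)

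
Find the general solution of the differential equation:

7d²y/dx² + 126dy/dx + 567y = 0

Characteristic equation: 7r² + 126r + 567 = 0
Divide by 7: r² + 18r + 81 = 0
Factored: (r + 9)² = 0
Repeated root: r = -9
General solution: y = (C₁ + C₂x)e^(-9x)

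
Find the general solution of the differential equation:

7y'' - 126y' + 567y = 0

Characteristic equation: 7r² - 126r + 567 = 0
Divide by 7: r² - 18r + 81 = 0
Factored: (r - 9)² = 0
Repeated root: r = 9
General solution: y = (C₁ + C₂x)e^(9x)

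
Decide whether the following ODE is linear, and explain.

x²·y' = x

Linear (y and its derivatives appear to the first power only, no products of y terms)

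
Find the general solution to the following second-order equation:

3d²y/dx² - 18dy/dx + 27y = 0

Characteristic equation: 3r² - 18r + 27 = 0
Divide by 3: r² - 6r + 9 = 0
Factored: (r - 3)² = 0
Repeated root: r = 3
General solution: y = (C₁ + C₂x)e^(3x)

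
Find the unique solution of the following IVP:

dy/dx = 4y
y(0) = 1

General solution: y = Ce^(4x)
Applying IC y(0) = 1:
Particular solution: y = e^(4x)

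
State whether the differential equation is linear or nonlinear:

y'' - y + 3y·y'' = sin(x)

Nonlinear (y·y'' term)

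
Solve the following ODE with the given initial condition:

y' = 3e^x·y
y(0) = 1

General solution: y = Ce^(3e^x)
Applying IC y(0) = 1:
Particular solution: y = e^(3(e^x - 1))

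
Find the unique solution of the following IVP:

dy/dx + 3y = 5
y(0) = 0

General solution: y = 5/3 + Ce^(-3x)
Applying y(0) = 0: C = 0 - 5/3 = -5/3
Particular solution: y = 5/3 - (5/3)e^(-3x)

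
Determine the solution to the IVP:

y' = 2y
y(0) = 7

General solution: y = Ce^(2x)
Applying IC y(0) = 7:
Particular solution: y = 7e^(2x)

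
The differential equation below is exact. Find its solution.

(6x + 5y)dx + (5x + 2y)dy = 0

Verify exactness: ∂M/∂y = ∂N/∂x ✓
Find F(x,y) such that ∂F/∂x = M, ∂F/∂y = N
Solution: 3x² + 5xy + y² = C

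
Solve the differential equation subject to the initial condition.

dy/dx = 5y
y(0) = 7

General solution: y = Ce^(5x)
Applying IC y(0) = 7:
Particular solution: y = 7e^(5x)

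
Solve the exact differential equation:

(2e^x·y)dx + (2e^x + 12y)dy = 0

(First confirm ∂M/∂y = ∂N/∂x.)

Verify exactness: ∂M/∂y = ∂N/∂x ✓
Find F(x,y) such that ∂F/∂x = M, ∂F/∂y = N
Solution: 2e^x·y + 6y² = C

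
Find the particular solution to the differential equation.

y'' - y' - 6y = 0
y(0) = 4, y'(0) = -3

General solution: y = C₁e^(3x) + C₂e^(-2x)
Applying ICs: C₁ = 1, C₂ = 3
Particular solution: y = e^(3x) + 3e^(-2x)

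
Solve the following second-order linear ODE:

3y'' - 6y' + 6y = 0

Characteristic equation: 3r² - 6r + 6 = 0
Divide by 3: r² - 2r + 2 = 0
Roots: r = 1 ± i (complex conjugates)
General solution: y = e^x(C₁cos(x) + C₂sin(x))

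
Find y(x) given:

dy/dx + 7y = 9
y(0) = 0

General solution: y = 9/7 + Ce^(-7x)
Applying y(0) = 0: C = 0 - 9/7 = -9/7
Particular solution: y = 9/7 - (9/7)e^(-7x)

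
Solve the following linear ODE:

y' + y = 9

Using integrating factor method:

General solution: y = 9 + Ce^(-x)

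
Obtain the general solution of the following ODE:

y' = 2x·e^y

Separating variables and integrating:
-e^(-y) = x² + C

General solution: y = -ln(C - x²)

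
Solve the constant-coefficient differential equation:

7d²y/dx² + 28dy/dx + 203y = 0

Characteristic equation: 7r² + 28r + 203 = 0
Divide by 7: r² + 4r + 29 = 0
Roots: r = -2 ± 5i (complex conjugates)
General solution: y = e^(-2x)(C₁cos(5x) + C₂sin(5x))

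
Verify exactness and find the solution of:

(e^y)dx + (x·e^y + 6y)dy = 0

Verify exactness: ∂M/∂y = ∂N/∂x ✓
Find F(x,y) such that ∂F/∂x = M, ∂F/∂y = N
Solution: x·e^y + 3y² = C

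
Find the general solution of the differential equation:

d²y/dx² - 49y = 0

Characteristic equation: r² - 49 = 0
Roots: r = 7, -7 (distinct real)
General solution: y = C₁e^(7x) + C₂e^(-7x)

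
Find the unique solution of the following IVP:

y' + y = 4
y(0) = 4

General solution: y = 4 + Ce^(-x)
Applying y(0) = 4: C = 4 - 4 = 0
Particular solution: y = 4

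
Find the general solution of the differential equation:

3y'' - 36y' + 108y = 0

Characteristic equation: 3r² - 36r + 108 = 0
Divide by 3: r² - 12r + 36 = 0
Factored: (r - 6)² = 0
Repeated root: r = 6
General solution: y = (C₁ + C₂x)e^(6x)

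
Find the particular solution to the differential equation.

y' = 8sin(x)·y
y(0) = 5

General solution: y = Ce^(-8cos(x))
Applying IC y(0) = 5:
Particular solution: y = 5e^(8(1-cos(x)))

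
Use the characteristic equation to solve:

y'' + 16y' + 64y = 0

Characteristic equation: r² + 16r + 64 = 0
Factored: (r + 8)² = 0
Repeated root: r = -8
General solution: y = (C₁ + C₂x)e^(-8x)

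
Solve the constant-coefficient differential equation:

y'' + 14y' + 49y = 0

Characteristic equation: r² + 14r + 49 = 0
Factored: (r + 7)² = 0
Repeated root: r = -7
General solution: y = (C₁ + C₂x)e^(-7x)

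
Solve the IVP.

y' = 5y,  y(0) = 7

General solution: y = Ce^(5x)
Applying IC y(0) = 7:
Particular solution: y = 7e^(5x)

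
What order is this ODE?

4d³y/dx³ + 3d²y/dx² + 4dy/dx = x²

The order is 3 (highest derivative is of order 3).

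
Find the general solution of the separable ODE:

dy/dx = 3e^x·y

Separating variables and integrating:
ln|y| = 3e^x + C

General solution: y = Ce^(3e^x)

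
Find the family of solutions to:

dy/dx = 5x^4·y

Separating variables and integrating:
ln|y| = x^5 + C

General solution: y = Ce^(x^5)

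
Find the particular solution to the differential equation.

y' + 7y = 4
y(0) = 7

General solution: y = 4/7 + Ce^(-7x)
Applying y(0) = 7: C = 7 - 4/7 = 45/7
Particular solution: y = 4/7 + (45/7)e^(-7x)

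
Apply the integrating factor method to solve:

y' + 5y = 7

Using integrating factor method:

General solution: y = 7/5 + Ce^(-5x)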